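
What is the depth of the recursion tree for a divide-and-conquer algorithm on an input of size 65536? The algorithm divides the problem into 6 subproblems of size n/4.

For divide and conquer with division factor 4:

Problem sizes at each level:
Level 0: 65536
Level 1: 16384
Level 2: 4096
Level 3: 1024
Level 4: 256
Level 5: 64
Level 6: 16
Level 7: 4
Level 8: 1

The root is level 0 and the size-1 base case is level 8 (the tree spans levels 0 through 8, i.e. 9 levels counting the root), so the depth is the number of divisions: log_4(65536) = 8

The recursion tree depth is log_4(65536) = 8. At each level, the problem size is divided by 4, so it takes 8 divisions to reduce to a base case of size 1. The algorithm makes 6 recursive calls at each level.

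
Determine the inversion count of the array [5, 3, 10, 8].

Finding inversions in [5, 3, 10, 8]:

(0, 1): arr[0]=5 > arr[1]=3
(2, 3): arr[2]=10 > arr[3]=8

Total inversions: 2

The array has 2 inversion(s): (0,1), (2,3). Each pair (i,j) satisfies i < j and arr[i] > arr[j].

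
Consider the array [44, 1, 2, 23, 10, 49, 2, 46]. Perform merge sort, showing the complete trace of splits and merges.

Merge sort trace:

Split: [44, 1, 2, 23, 10, 49, 2, 46] -> [44, 1, 2, 23] and [10, 49, 2, 46]
  Split: [44, 1, 2, 23] -> [44, 1] and [2, 23]
    Split: [44, 1] -> [44] and [1]
    Merge: [44] + [1] -> [1, 44]
    Split: [2, 23] -> [2] and [23]
    Merge: [2] + [23] -> [2, 23]
  Merge: [1, 44] + [2, 23] -> [1, 2, 23, 44]
  Split: [10, 49, 2, 46] -> [10, 49] and [2, 46]
    Split: [10, 49] -> [10] and [49]
    Merge: [10] + [49] -> [10, 49]
    Split: [2, 46] -> [2] and [46]
    Merge: [2] + [46] -> [2, 46]
  Merge: [10, 49] + [2, 46] -> [2, 10, 46, 49]
Merge: [1, 2, 23, 44] + [2, 10, 46, 49] -> [1, 2, 2, 10, 23, 44, 46, 49]

Final sorted array: [1, 2, 2, 10, 23, 44, 46, 49]

The merge sort proceeds by recursively splitting the array and merging sorted halves.
After all merges, the sorted array is [1, 2, 2, 10, 23, 44, 46, 49].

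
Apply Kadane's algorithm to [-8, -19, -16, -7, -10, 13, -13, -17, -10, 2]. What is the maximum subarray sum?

Using Kadane's algorithm on [-8, -19, -16, -7, -10, 13, -13, -17, -10, 2]:

Scanning through the array:
Position 1 (value -19): max_ending_here = -19, max_so_far = -8
Position 2 (value -16): max_ending_here = -16, max_so_far = -8
Position 3 (value -7): max_ending_here = -7, max_so_far = -7
Position 4 (value -10): max_ending_here = -10, max_so_far = -7
Position 5 (value 13): max_ending_here = 13, max_so_far = 13
Position 6 (value -13): max_ending_here = 0, max_so_far = 13
Position 7 (value -17): max_ending_here = -17, max_so_far = 13
Position 8 (value -10): max_ending_here = -10, max_so_far = 13
Position 9 (value 2): max_ending_here = 2, max_so_far = 13

Maximum subarray: [13]
Maximum sum: 13

The maximum subarray is [13] with sum 13. This subarray runs from index 5 to index 5.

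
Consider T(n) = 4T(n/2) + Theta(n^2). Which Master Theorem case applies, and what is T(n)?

Master Theorem for T(n) = 4T(n/2) + O(n^2):

a = 4, b = 2, c = 2
log_b(a) = log_2(4) = 2.0000

Case 2: c = 2 = log_2(4) = 2.0000
T(n) = O(n^2 log n) = O(n^2 log n)

For T(n) = 4T(n/2) + O(n^2): log_2(4) = 2.0000. This is Case 2 of the Master Theorem (c = log_b(a), equal work at all levels), giving O(n^2 log n).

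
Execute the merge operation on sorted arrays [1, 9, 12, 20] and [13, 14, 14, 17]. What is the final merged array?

Merging process:

Compare 1 vs 13: take 1 from left. Merged: [1]
Compare 9 vs 13: take 9 from left. Merged: [1, 9]
Compare 12 vs 13: take 12 from left. Merged: [1, 9, 12]
Compare 20 vs 13: take 13 from right. Merged: [1, 9, 12, 13]
Compare 20 vs 14: take 14 from right. Merged: [1, 9, 12, 13, 14]
Compare 20 vs 14: take 14 from right. Merged: [1, 9, 12, 13, 14, 14]
Compare 20 vs 17: take 17 from right. Merged: [1, 9, 12, 13, 14, 14, 17]
Append remaining from left: [20]. Merged: [1, 9, 12, 13, 14, 14, 17, 20]

Final merged array: [1, 9, 12, 13, 14, 14, 17, 20]
Total comparisons: 7

The merged array is [1, 9, 12, 13, 14, 14, 17, 20], requiring 7 comparisons. The merge step runs in O(n) time where n is the total number of elements.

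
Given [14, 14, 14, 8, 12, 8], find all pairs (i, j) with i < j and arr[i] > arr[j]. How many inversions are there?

Finding inversions in [14, 14, 14, 8, 12, 8]:

(0, 3): arr[0]=14 > arr[3]=8
(0, 4): arr[0]=14 > arr[4]=12
(0, 5): arr[0]=14 > arr[5]=8
(1, 3): arr[1]=14 > arr[3]=8
(1, 4): arr[1]=14 > arr[4]=12
(1, 5): arr[1]=14 > arr[5]=8
(2, 3): arr[2]=14 > arr[3]=8
(2, 4): arr[2]=14 > arr[4]=12
(2, 5): arr[2]=14 > arr[5]=8
(4, 5): arr[4]=12 > arr[5]=8

Total inversions: 10

The array has 10 inversion(s): (0,3), (0,4), (0,5), (1,3), (1,4), (1,5), (2,3), (2,4), (2,5), (4,5). Each pair (i,j) satisfies i < j and arr[i] > arr[j].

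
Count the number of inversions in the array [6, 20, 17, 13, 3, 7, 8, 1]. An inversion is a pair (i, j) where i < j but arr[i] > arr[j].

Finding inversions in [6, 20, 17, 13, 3, 7, 8, 1]:

(0, 4): arr[0]=6 > arr[4]=3
(0, 7): arr[0]=6 > arr[7]=1
(1, 2): arr[1]=20 > arr[2]=17
(1, 3): arr[1]=20 > arr[3]=13
(1, 4): arr[1]=20 > arr[4]=3
(1, 5): arr[1]=20 > arr[5]=7
(1, 6): arr[1]=20 > arr[6]=8
(1, 7): arr[1]=20 > arr[7]=1
(2, 3): arr[2]=17 > arr[3]=13
(2, 4): arr[2]=17 > arr[4]=3
(2, 5): arr[2]=17 > arr[5]=7
(2, 6): arr[2]=17 > arr[6]=8
(2, 7): arr[2]=17 > arr[7]=1
(3, 4): arr[3]=13 > arr[4]=3
(3, 5): arr[3]=13 > arr[5]=7
(3, 6): arr[3]=13 > arr[6]=8
(3, 7): arr[3]=13 > arr[7]=1
(4, 7): arr[4]=3 > arr[7]=1
(5, 7): arr[5]=7 > arr[7]=1
(6, 7): arr[6]=8 > arr[7]=1

Total inversions: 20

The array has 20 inversion(s): (0,4), (0,7), (1,2), (1,3), (1,4), (1,5), (1,6), (1,7), (2,3), (2,4), (2,5), (2,6), (2,7), (3,4), (3,5), (3,6), (3,7), (4,7), (5,7), (6,7). Each pair (i,j) satisfies i < j and arr[i] > arr[j].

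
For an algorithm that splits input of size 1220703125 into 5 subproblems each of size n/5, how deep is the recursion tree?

For divide and conquer with division factor 5:

Problem sizes at each level:
Level 0: 1220703125
Level 1: 244140625
Level 2: 48828125
Level 3: 9765625
Level 4: 1953125
Level 5: 390625
Level 6: 78125
Level 7: 15625
Level 8: 3125
Level 9: 625
Level 10: 125
Level 11: 25
Level 12: 5
Level 13: 1

The root is level 0 and the size-1 base case is level 13 (the tree spans levels 0 through 13, i.e. 14 levels counting the root), so the depth is the number of divisions: log_5(1220703125) = 13

The recursion tree depth is log_5(1220703125) = 13. At each level, the problem size is divided by 5, so it takes 13 divisions to reduce to a base case of size 1. The algorithm makes 5 recursive calls at each level.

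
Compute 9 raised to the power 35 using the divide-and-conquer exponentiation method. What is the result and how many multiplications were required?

Computing 9^35 by squaring (build up from 9^1; each line after the first costs one multiplication):

9^1 = 9
9^2 = (9^1)^2 = 9^2 = 81
9^4 = (9^2)^2 = 81^2 = 6561
9^8 = (9^4)^2 = 6561^2 = 43046721
9^16 = (9^8)^2 = 43046721^2 = 1853020188851841
9^17 = 9 * 9^16 = 9 * 1853020188851841 = 16677181699666569
9^34 = (9^17)^2 = 16677181699666569^2 = 278128389443693511257285776231761
9^35 = 9 * 9^34 = 9 * 278128389443693511257285776231761 = 2503155504993241601315571986085849

Result: 2503155504993241601315571986085849
Multiplications needed: 7 (7 lines after 9^1)

9^35 = 2503155504993241601315571986085849. Using exponentiation by squaring, this requires 7 multiplications. The key idea: if the exponent is even, square the half-power; if odd, multiply by the base once.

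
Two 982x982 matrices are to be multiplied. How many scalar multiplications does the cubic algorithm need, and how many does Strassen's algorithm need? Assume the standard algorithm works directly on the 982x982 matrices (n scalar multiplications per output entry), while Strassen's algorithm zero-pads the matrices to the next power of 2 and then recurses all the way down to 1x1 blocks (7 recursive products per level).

Matrix multiplication for 982x982 matrices:

Strassen's algorithm requires power-of-2 dimensions. Pad 982x982 to 1024x1024 (next power of 2).

Standard algorithm: 982^3 = 946966168 multiplications
Strassen's algorithm: 7^(log2(1024)) = 7^10 = 282475249 multiplications
Savings: 946966168 - 282475249 = 664490919 multiplications

Standard: 946966168 multiplications (982^3). Strassen: 282475249 multiplications (7^10, after padding to 1024x1024). Strassen reduces 8 recursive multiplications to 7 at each level.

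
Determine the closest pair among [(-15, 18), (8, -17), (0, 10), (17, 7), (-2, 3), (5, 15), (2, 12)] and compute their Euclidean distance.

Computing all pairwise distances among 7 points:

d((-15, 18), (8, -17)) = 41.8808
d((-15, 18), (0, 10)) = 17.0
d((-15, 18), (17, 7)) = 33.8378
d((-15, 18), (-2, 3)) = 19.8494
d((-15, 18), (5, 15)) = 20.2237
d((-15, 18), (2, 12)) = 18.0278
d((8, -17), (0, 10)) = 28.1603
d((8, -17), (17, 7)) = 25.632
d((8, -17), (-2, 3)) = 22.3607
d((8, -17), (5, 15)) = 32.1403
d((8, -17), (2, 12)) = 29.6142
d((0, 10), (17, 7)) = 17.2627
d((0, 10), (-2, 3)) = 7.2801
d((0, 10), (5, 15)) = 7.0711
d((0, 10), (2, 12)) = 2.8284 <-- minimum
d((17, 7), (-2, 3)) = 19.4165
d((17, 7), (5, 15)) = 14.4222
d((17, 7), (2, 12)) = 15.8114
d((-2, 3), (5, 15)) = 13.8924
d((-2, 3), (2, 12)) = 9.8489
d((5, 15), (2, 12)) = 4.2426

Closest pair: (0, 10) and (2, 12) with distance 2.8284

The closest pair is (0, 10) and (2, 12) with Euclidean distance 2.8284. For 7 points, brute-force pairwise comparison is shown above. For large n, the divide-and-conquer algorithm (sort by x, recurse on halves, check the dividing strip) achieves O(n log n).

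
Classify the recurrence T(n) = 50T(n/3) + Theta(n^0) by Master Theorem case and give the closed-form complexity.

Master Theorem for T(n) = 50T(n/3) + O(n^0):

a = 50, b = 3, c = 0
log_b(a) = log_3(50) = 3.5609

Case 1: c = 0 < log_3(50) = 3.5609
T(n) = O(n^(log_3 50))

For T(n) = 50T(n/3) + O(n^0): log_3(50) = 3.5609. This is Case 1 of the Master Theorem (c < log_b(a), work dominated by leaves), giving O(n^(log_3 50)).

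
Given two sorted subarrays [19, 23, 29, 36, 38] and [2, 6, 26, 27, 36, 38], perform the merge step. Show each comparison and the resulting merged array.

Merging process:

Compare 19 vs 2: take 2 from right. Merged: [2]
Compare 19 vs 6: take 6 from right. Merged: [2, 6]
Compare 19 vs 26: take 19 from left. Merged: [2, 6, 19]
Compare 23 vs 26: take 23 from left. Merged: [2, 6, 19, 23]
Compare 29 vs 26: take 26 from right. Merged: [2, 6, 19, 23, 26]
Compare 29 vs 27: take 27 from right. Merged: [2, 6, 19, 23, 26, 27]
Compare 29 vs 36: take 29 from left. Merged: [2, 6, 19, 23, 26, 27, 29]
Compare 36 vs 36: take 36 from left. Merged: [2, 6, 19, 23, 26, 27, 29, 36]
Compare 38 vs 36: take 36 from right. Merged: [2, 6, 19, 23, 26, 27, 29, 36, 36]
Compare 38 vs 38: take 38 from left. Merged: [2, 6, 19, 23, 26, 27, 29, 36, 36, 38]
Append remaining from right: [38]. Merged: [2, 6, 19, 23, 26, 27, 29, 36, 36, 38, 38]

Final merged array: [2, 6, 19, 23, 26, 27, 29, 36, 36, 38, 38]
Total comparisons: 10

The merged array is [2, 6, 19, 23, 26, 27, 29, 36, 36, 38, 38], requiring 10 comparisons. The merge step runs in O(n) time where n is the total number of elements.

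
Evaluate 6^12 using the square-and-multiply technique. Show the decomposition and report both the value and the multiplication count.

Computing 6^12 by squaring (build up from 6^1; each line after the first costs one multiplication):

6^1 = 6
6^2 = (6^1)^2 = 6^2 = 36
6^3 = 6 * 6^2 = 6 * 36 = 216
6^6 = (6^3)^2 = 216^2 = 46656
6^12 = (6^6)^2 = 46656^2 = 2176782336

Result: 2176782336
Multiplications needed: 4 (4 lines after 6^1)

6^12 = 2176782336. Using exponentiation by squaring, this requires 4 multiplications. The key idea: if the exponent is even, square the half-power; if odd, multiply by the base once.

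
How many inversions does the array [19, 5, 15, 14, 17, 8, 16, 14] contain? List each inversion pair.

Finding inversions in [19, 5, 15, 14, 17, 8, 16, 14]:

(0, 1): arr[0]=19 > arr[1]=5
(0, 2): arr[0]=19 > arr[2]=15
(0, 3): arr[0]=19 > arr[3]=14
(0, 4): arr[0]=19 > arr[4]=17
(0, 5): arr[0]=19 > arr[5]=8
(0, 6): arr[0]=19 > arr[6]=16
(0, 7): arr[0]=19 > arr[7]=14
(2, 3): arr[2]=15 > arr[3]=14
(2, 5): arr[2]=15 > arr[5]=8
(2, 7): arr[2]=15 > arr[7]=14
(3, 5): arr[3]=14 > arr[5]=8
(4, 5): arr[4]=17 > arr[5]=8
(4, 6): arr[4]=17 > arr[6]=16
(4, 7): arr[4]=17 > arr[7]=14
(6, 7): arr[6]=16 > arr[7]=14

Total inversions: 15

The array has 15 inversion(s): (0,1), (0,2), (0,3), (0,4), (0,5), (0,6), (0,7), (2,3), (2,5), (2,7), (3,5), (4,5), (4,6), (4,7), (6,7). Each pair (i,j) satisfies i < j and arr[i] > arr[j].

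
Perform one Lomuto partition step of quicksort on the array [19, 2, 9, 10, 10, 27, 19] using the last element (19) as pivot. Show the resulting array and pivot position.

Lomuto partition with pivot = 19:

Initial array: [19, 2, 9, 10, 10, 27, 19]

arr[0]=19 <= 19: swap with position 0, array becomes [19, 2, 9, 10, 10, 27, 19]
arr[1]=2 <= 19: swap with position 1, array becomes [19, 2, 9, 10, 10, 27, 19]
arr[2]=9 <= 19: swap with position 2, array becomes [19, 2, 9, 10, 10, 27, 19]
arr[3]=10 <= 19: swap with position 3, array becomes [19, 2, 9, 10, 10, 27, 19]
arr[4]=10 <= 19: swap with position 4, array becomes [19, 2, 9, 10, 10, 27, 19]
arr[5]=27 > 19: no swap

Place pivot at position 5: [19, 2, 9, 10, 10, 19, 27]
Pivot position: 5

After partitioning with pivot 19, the array becomes [19, 2, 9, 10, 10, 19, 27]. The pivot is placed at index 5. All elements to the left of the pivot are <= 19, and all elements to the right are > 19.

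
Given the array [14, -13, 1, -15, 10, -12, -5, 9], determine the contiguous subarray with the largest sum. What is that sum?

Using Kadane's algorithm on [14, -13, 1, -15, 10, -12, -5, 9]:

Scanning through the array:
Position 1 (value -13): max_ending_here = 1, max_so_far = 14
Position 2 (value 1): max_ending_here = 2, max_so_far = 14
Position 3 (value -15): max_ending_here = -13, max_so_far = 14
Position 4 (value 10): max_ending_here = 10, max_so_far = 14
Position 5 (value -12): max_ending_here = -2, max_so_far = 14
Position 6 (value -5): max_ending_here = -5, max_so_far = 14
Position 7 (value 9): max_ending_here = 9, max_so_far = 14

Maximum subarray: [14]
Maximum sum: 14

The maximum subarray is [14] with sum 14. This subarray runs from index 0 to index 0.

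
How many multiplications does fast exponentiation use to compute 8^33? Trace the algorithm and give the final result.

Computing 8^33 by squaring (build up from 8^1; each line after the first costs one multiplication):

8^1 = 8
8^2 = (8^1)^2 = 8^2 = 64
8^4 = (8^2)^2 = 64^2 = 4096
8^8 = (8^4)^2 = 4096^2 = 16777216
8^16 = (8^8)^2 = 16777216^2 = 281474976710656
8^32 = (8^16)^2 = 281474976710656^2 = 79228162514264337593543950336
8^33 = 8 * 8^32 = 8 * 79228162514264337593543950336 = 633825300114114700748351602688

Result: 633825300114114700748351602688
Multiplications needed: 6 (6 lines after 8^1)

8^33 = 633825300114114700748351602688. Using exponentiation by squaring, this requires 6 multiplications. The key idea: if the exponent is even, square the half-power; if odd, multiply by the base once.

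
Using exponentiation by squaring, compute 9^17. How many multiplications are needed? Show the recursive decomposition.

Computing 9^17 by squaring (build up from 9^1; each line after the first costs one multiplication):

9^1 = 9
9^2 = (9^1)^2 = 9^2 = 81
9^4 = (9^2)^2 = 81^2 = 6561
9^8 = (9^4)^2 = 6561^2 = 43046721
9^16 = (9^8)^2 = 43046721^2 = 1853020188851841
9^17 = 9 * 9^16 = 9 * 1853020188851841 = 16677181699666569

Result: 16677181699666569
Multiplications needed: 5 (5 lines after 9^1)

9^17 = 16677181699666569. Using exponentiation by squaring, this requires 5 multiplications. The key idea: if the exponent is even, square the half-power; if odd, multiply by the base once.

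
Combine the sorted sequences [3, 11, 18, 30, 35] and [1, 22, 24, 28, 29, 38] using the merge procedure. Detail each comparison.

Merging process:

Compare 3 vs 1: take 1 from right. Merged: [1]
Compare 3 vs 22: take 3 from left. Merged: [1, 3]
Compare 11 vs 22: take 11 from left. Merged: [1, 3, 11]
Compare 18 vs 22: take 18 from left. Merged: [1, 3, 11, 18]
Compare 30 vs 22: take 22 from right. Merged: [1, 3, 11, 18, 22]
Compare 30 vs 24: take 24 from right. Merged: [1, 3, 11, 18, 22, 24]
Compare 30 vs 28: take 28 from right. Merged: [1, 3, 11, 18, 22, 24, 28]
Compare 30 vs 29: take 29 from right. Merged: [1, 3, 11, 18, 22, 24, 28, 29]
Compare 30 vs 38: take 30 from left. Merged: [1, 3, 11, 18, 22, 24, 28, 29, 30]
Compare 35 vs 38: take 35 from left. Merged: [1, 3, 11, 18, 22, 24, 28, 29, 30, 35]
Append remaining from right: [38]. Merged: [1, 3, 11, 18, 22, 24, 28, 29, 30, 35, 38]

Final merged array: [1, 3, 11, 18, 22, 24, 28, 29, 30, 35, 38]
Total comparisons: 10

The merged array is [1, 3, 11, 18, 22, 24, 28, 29, 30, 35, 38], requiring 10 comparisons. The merge step runs in O(n) time where n is the total number of elements.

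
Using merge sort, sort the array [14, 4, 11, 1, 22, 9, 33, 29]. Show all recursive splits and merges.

Merge sort trace:

Split: [14, 4, 11, 1, 22, 9, 33, 29] -> [14, 4, 11, 1] and [22, 9, 33, 29]
  Split: [14, 4, 11, 1] -> [14, 4] and [11, 1]
    Split: [14, 4] -> [14] and [4]
    Merge: [14] + [4] -> [4, 14]
    Split: [11, 1] -> [11] and [1]
    Merge: [11] + [1] -> [1, 11]
  Merge: [4, 14] + [1, 11] -> [1, 4, 11, 14]
  Split: [22, 9, 33, 29] -> [22, 9] and [33, 29]
    Split: [22, 9] -> [22] and [9]
    Merge: [22] + [9] -> [9, 22]
    Split: [33, 29] -> [33] and [29]
    Merge: [33] + [29] -> [29, 33]
  Merge: [9, 22] + [29, 33] -> [9, 22, 29, 33]
Merge: [1, 4, 11, 14] + [9, 22, 29, 33] -> [1, 4, 9, 11, 14, 22, 29, 33]

Final sorted array: [1, 4, 9, 11, 14, 22, 29, 33]

The merge sort proceeds by recursively splitting the array and merging sorted halves.
After all merges, the sorted array is [1, 4, 9, 11, 14, 22, 29, 33].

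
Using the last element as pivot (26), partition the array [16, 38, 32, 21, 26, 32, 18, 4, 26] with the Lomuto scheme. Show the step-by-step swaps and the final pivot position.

Lomuto partition with pivot = 26:

Initial array: [16, 38, 32, 21, 26, 32, 18, 4, 26]

arr[0]=16 <= 26: swap with position 0, array becomes [16, 38, 32, 21, 26, 32, 18, 4, 26]
arr[1]=38 > 26: no swap
arr[2]=32 > 26: no swap
arr[3]=21 <= 26: swap with position 1, array becomes [16, 21, 32, 38, 26, 32, 18, 4, 26]
arr[4]=26 <= 26: swap with position 2, array becomes [16, 21, 26, 38, 32, 32, 18, 4, 26]
arr[5]=32 > 26: no swap
arr[6]=18 <= 26: swap with position 3, array becomes [16, 21, 26, 18, 32, 32, 38, 4, 26]
arr[7]=4 <= 26: swap with position 4, array becomes [16, 21, 26, 18, 4, 32, 38, 32, 26]

Place pivot at position 5: [16, 21, 26, 18, 4, 26, 38, 32, 32]
Pivot position: 5

After partitioning with pivot 26, the array becomes [16, 21, 26, 18, 4, 26, 38, 32, 32]. The pivot is placed at index 5. All elements to the left of the pivot are <= 26, and all elements to the right are > 26.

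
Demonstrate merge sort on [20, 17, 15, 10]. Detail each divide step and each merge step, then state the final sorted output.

Merge sort trace:

Split: [20, 17, 15, 10] -> [20, 17] and [15, 10]
  Split: [20, 17] -> [20] and [17]
  Merge: [20] + [17] -> [17, 20]
  Split: [15, 10] -> [15] and [10]
  Merge: [15] + [10] -> [10, 15]
Merge: [17, 20] + [10, 15] -> [10, 15, 17, 20]

Final sorted array: [10, 15, 17, 20]

The merge sort proceeds by recursively splitting the array and merging sorted halves.
After all merges, the sorted array is [10, 15, 17, 20].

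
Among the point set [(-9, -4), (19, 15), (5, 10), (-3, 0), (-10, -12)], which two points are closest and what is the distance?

Computing all pairwise distances among 5 points:

d((-9, -4), (19, 15)) = 33.8378
d((-9, -4), (5, 10)) = 19.799
d((-9, -4), (-3, 0)) = 7.2111 <-- minimum
d((-9, -4), (-10, -12)) = 8.0623
d((19, 15), (5, 10)) = 14.8661
d((19, 15), (-3, 0)) = 26.6271
d((19, 15), (-10, -12)) = 39.6232
d((5, 10), (-3, 0)) = 12.8062
d((5, 10), (-10, -12)) = 26.6271
d((-3, 0), (-10, -12)) = 13.8924

Closest pair: (-9, -4) and (-3, 0) with distance 7.2111

The closest pair is (-9, -4) and (-3, 0) with Euclidean distance 7.2111. For 5 points, brute-force pairwise comparison is shown above. For large n, the divide-and-conquer algorithm (sort by x, recurse on halves, check the dividing strip) achieves O(n log n).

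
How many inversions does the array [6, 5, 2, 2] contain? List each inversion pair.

Finding inversions in [6, 5, 2, 2]:

(0, 1): arr[0]=6 > arr[1]=5
(0, 2): arr[0]=6 > arr[2]=2
(0, 3): arr[0]=6 > arr[3]=2
(1, 2): arr[1]=5 > arr[2]=2
(1, 3): arr[1]=5 > arr[3]=2

Total inversions: 5

The array has 5 inversion(s): (0,1), (0,2), (0,3), (1,2), (1,3). Each pair (i,j) satisfies i < j and arr[i] > arr[j].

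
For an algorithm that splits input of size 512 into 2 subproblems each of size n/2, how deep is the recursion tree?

For divide and conquer with division factor 2:

Problem sizes at each level:
Level 0: 512
Level 1: 256
Level 2: 128
Level 3: 64
Level 4: 32
Level 5: 16
Level 6: 8
Level 7: 4
Level 8: 2
Level 9: 1

The root is level 0 and the size-1 base case is level 9 (the tree spans levels 0 through 9, i.e. 10 levels counting the root), so the depth is the number of divisions: log_2(512) = 9

The recursion tree depth is log_2(512) = 9. At each level, the problem size is divided by 2, so it takes 9 divisions to reduce to a base case of size 1. The algorithm makes 2 recursive calls at each level.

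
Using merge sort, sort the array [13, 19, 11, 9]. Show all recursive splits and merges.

Merge sort trace:

Split: [13, 19, 11, 9] -> [13, 19] and [11, 9]
  Split: [13, 19] -> [13] and [19]
  Merge: [13] + [19] -> [13, 19]
  Split: [11, 9] -> [11] and [9]
  Merge: [11] + [9] -> [9, 11]
Merge: [13, 19] + [9, 11] -> [9, 11, 13, 19]

Final sorted array: [9, 11, 13, 19]

The merge sort proceeds by recursively splitting the array and merging sorted halves.
After all merges, the sorted array is [9, 11, 13, 19].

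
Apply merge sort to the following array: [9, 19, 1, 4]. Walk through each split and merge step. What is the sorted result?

Merge sort trace:

Split: [9, 19, 1, 4] -> [9, 19] and [1, 4]
  Split: [9, 19] -> [9] and [19]
  Merge: [9] + [19] -> [9, 19]
  Split: [1, 4] -> [1] and [4]
  Merge: [1] + [4] -> [1, 4]
Merge: [9, 19] + [1, 4] -> [1, 4, 9, 19]

Final sorted array: [1, 4, 9, 19]

The merge sort proceeds by recursively splitting the array and merging sorted halves.
After all merges, the sorted array is [1, 4, 9, 19].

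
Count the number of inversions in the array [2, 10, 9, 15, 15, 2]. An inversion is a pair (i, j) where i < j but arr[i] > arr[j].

Finding inversions in [2, 10, 9, 15, 15, 2]:

(1, 2): arr[1]=10 > arr[2]=9
(1, 5): arr[1]=10 > arr[5]=2
(2, 5): arr[2]=9 > arr[5]=2
(3, 5): arr[3]=15 > arr[5]=2
(4, 5): arr[4]=15 > arr[5]=2

Total inversions: 5

The array has 5 inversion(s): (1,2), (1,5), (2,5), (3,5), (4,5). Each pair (i,j) satisfies i < j and arr[i] > arr[j].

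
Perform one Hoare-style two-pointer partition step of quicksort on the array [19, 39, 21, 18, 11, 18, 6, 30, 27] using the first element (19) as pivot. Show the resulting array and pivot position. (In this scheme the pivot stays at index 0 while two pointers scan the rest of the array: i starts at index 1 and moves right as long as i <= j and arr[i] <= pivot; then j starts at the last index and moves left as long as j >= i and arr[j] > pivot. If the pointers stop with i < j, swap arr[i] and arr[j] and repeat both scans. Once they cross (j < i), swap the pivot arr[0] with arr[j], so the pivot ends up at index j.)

Hoare-style two-pointer partition with pivot = 19:

Initial array: [19, 39, 21, 18, 11, 18, 6, 30, 27]

Pointers start at i = 1, j = 8.
i stops at index 1 (arr[1]=39 > 19), j stops at index 6 (arr[6]=6 <= 19): swap arr[1] and arr[6], array becomes [19, 6, 21, 18, 11, 18, 39, 30, 27]
i stops at index 2 (arr[2]=21 > 19), j stops at index 5 (arr[5]=18 <= 19): swap arr[2] and arr[5], array becomes [19, 6, 18, 18, 11, 21, 39, 30, 27]
i ends at 5, j ends at 4: the pointers have crossed (j < i), so scanning stops.

Swap pivot arr[0] with arr[4] to place pivot at position 4: [11, 6, 18, 18, 19, 21, 39, 30, 27]
Pivot position: 4

After partitioning with pivot 19, the array becomes [11, 6, 18, 18, 19, 21, 39, 30, 27]. The pivot is placed at index 4. All elements to the left of the pivot are <= 19, and all elements to the right are > 19.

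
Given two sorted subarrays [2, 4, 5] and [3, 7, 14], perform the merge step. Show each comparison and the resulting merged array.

Merging process:

Compare 2 vs 3: take 2 from left. Merged: [2]
Compare 4 vs 3: take 3 from right. Merged: [2, 3]
Compare 4 vs 7: take 4 from left. Merged: [2, 3, 4]
Compare 5 vs 7: take 5 from left. Merged: [2, 3, 4, 5]
Append remaining from right: [7, 14]. Merged: [2, 3, 4, 5, 7, 14]

Final merged array: [2, 3, 4, 5, 7, 14]
Total comparisons: 4

The merged array is [2, 3, 4, 5, 7, 14], requiring 4 comparisons. The merge step runs in O(n) time where n is the total number of elements.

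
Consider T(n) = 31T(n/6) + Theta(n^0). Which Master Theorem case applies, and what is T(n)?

Master Theorem for T(n) = 31T(n/6) + O(n^0):

a = 31, b = 6, c = 0
log_b(a) = log_6(31) = 1.9165

Case 1: c = 0 < log_6(31) = 1.9165
T(n) = O(n^(log_6 31))

For T(n) = 31T(n/6) + O(n^0): log_6(31) = 1.9165. This is Case 1 of the Master Theorem (c < log_b(a), work dominated by leaves), giving O(n^(log_6 31)).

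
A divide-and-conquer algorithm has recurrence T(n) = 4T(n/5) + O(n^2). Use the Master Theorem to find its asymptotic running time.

Master Theorem for T(n) = 4T(n/5) + O(n^2):

a = 4, b = 5, c = 2
log_b(a) = log_5(4) = 0.8614

Case 3: c = 2 > log_5(4) = 0.8614
T(n) = O(n^2) = O(n^2)

For T(n) = 4T(n/5) + O(n^2): log_5(4) = 0.8614. This is Case 3 of the Master Theorem (c > log_b(a), work dominated by root), giving O(n^2).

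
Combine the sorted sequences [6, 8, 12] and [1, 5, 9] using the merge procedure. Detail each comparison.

Merging process:

Compare 6 vs 1: take 1 from right. Merged: [1]
Compare 6 vs 5: take 5 from right. Merged: [1, 5]
Compare 6 vs 9: take 6 from left. Merged: [1, 5, 6]
Compare 8 vs 9: take 8 from left. Merged: [1, 5, 6, 8]
Compare 12 vs 9: take 9 from right. Merged: [1, 5, 6, 8, 9]
Append remaining from left: [12]. Merged: [1, 5, 6, 8, 9, 12]

Final merged array: [1, 5, 6, 8, 9, 12]
Total comparisons: 5

The merged array is [1, 5, 6, 8, 9, 12], requiring 5 comparisons. The merge step runs in O(n) time where n is the total number of elements.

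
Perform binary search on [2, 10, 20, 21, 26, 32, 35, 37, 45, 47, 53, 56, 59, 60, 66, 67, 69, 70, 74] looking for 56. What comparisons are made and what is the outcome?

Binary search for 56 in [2, 10, 20, 21, 26, 32, 35, 37, 45, 47, 53, 56, 59, 60, 66, 67, 69, 70, 74]:

lo=0, hi=18, mid=9, arr[mid]=47 -> 47 < 56, search right half
lo=10, hi=18, mid=14, arr[mid]=66 -> 66 > 56, search left half
lo=10, hi=13, mid=11, arr[mid]=56 -> Found target at index 11!

Binary search finds 56 at index 11 after 3 comparisons. The search repeatedly halves the search space by comparing with the middle element.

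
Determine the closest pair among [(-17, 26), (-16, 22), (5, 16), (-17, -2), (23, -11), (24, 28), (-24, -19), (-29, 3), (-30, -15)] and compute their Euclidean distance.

Computing all pairwise distances among 9 points:

d((-17, 26), (-16, 22)) = 4.1231 <-- minimum
d((-17, 26), (5, 16)) = 24.1661
d((-17, 26), (-17, -2)) = 28.0
d((-17, 26), (23, -11)) = 54.4885
d((-17, 26), (24, 28)) = 41.0488
d((-17, 26), (-24, -19)) = 45.5412
d((-17, 26), (-29, 3)) = 25.9422
d((-17, 26), (-30, -15)) = 43.0116
d((-16, 22), (5, 16)) = 21.8403
d((-16, 22), (-17, -2)) = 24.0208
d((-16, 22), (23, -11)) = 51.0882
d((-16, 22), (24, 28)) = 40.4475
d((-16, 22), (-24, -19)) = 41.7732
d((-16, 22), (-29, 3)) = 23.0217
d((-16, 22), (-30, -15)) = 39.5601
d((5, 16), (-17, -2)) = 28.4253
d((5, 16), (23, -11)) = 32.45
d((5, 16), (24, 28)) = 22.4722
d((5, 16), (-24, -19)) = 45.4533
d((5, 16), (-29, 3)) = 36.4005
d((5, 16), (-30, -15)) = 46.7547
d((-17, -2), (23, -11)) = 41.0
d((-17, -2), (24, 28)) = 50.8035
d((-17, -2), (-24, -19)) = 18.3848
d((-17, -2), (-29, 3)) = 13.0
d((-17, -2), (-30, -15)) = 18.3848
d((23, -11), (24, 28)) = 39.0128
d((23, -11), (-24, -19)) = 47.676
d((23, -11), (-29, 3)) = 53.8516
d((23, -11), (-30, -15)) = 53.1507
d((24, 28), (-24, -19)) = 67.1789
d((24, 28), (-29, 3)) = 58.6003
d((24, 28), (-30, -15)) = 69.029
d((-24, -19), (-29, 3)) = 22.561
d((-24, -19), (-30, -15)) = 7.2111
d((-29, 3), (-30, -15)) = 18.0278

Closest pair: (-17, 26) and (-16, 22) with distance 4.1231

The closest pair is (-17, 26) and (-16, 22) with Euclidean distance 4.1231. For 9 points, brute-force pairwise comparison is shown above. For large n, the divide-and-conquer algorithm (sort by x, recurse on halves, check the dividing strip) achieves O(n log n).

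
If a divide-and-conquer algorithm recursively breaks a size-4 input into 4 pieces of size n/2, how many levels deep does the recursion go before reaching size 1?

For divide and conquer with division factor 2:

Problem sizes at each level:
Level 0: 4
Level 1: 2
Level 2: 1

The root is level 0 and the size-1 base case is level 2 (the tree spans levels 0 through 2, i.e. 3 levels counting the root), so the depth is the number of divisions: log_2(4) = 2

The recursion tree depth is log_2(4) = 2. At each level, the problem size is divided by 2, so it takes 2 divisions to reduce to a base case of size 1. The algorithm makes 4 recursive calls at each level.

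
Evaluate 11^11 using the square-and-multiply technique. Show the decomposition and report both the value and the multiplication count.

Computing 11^11 by squaring (build up from 11^1; each line after the first costs one multiplication):

11^1 = 11
11^2 = (11^1)^2 = 11^2 = 121
11^4 = (11^2)^2 = 121^2 = 14641
11^5 = 11 * 11^4 = 11 * 14641 = 161051
11^10 = (11^5)^2 = 161051^2 = 25937424601
11^11 = 11 * 11^10 = 11 * 25937424601 = 285311670611

Result: 285311670611
Multiplications needed: 5 (5 lines after 11^1)

11^11 = 285311670611. Using exponentiation by squaring, this requires 5 multiplications. The key idea: if the exponent is even, square the half-power; if odd, multiply by the base once.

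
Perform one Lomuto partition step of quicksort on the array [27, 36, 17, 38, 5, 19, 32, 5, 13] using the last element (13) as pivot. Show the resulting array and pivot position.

Lomuto partition with pivot = 13:

Initial array: [27, 36, 17, 38, 5, 19, 32, 5, 13]

arr[0]=27 > 13: no swap
arr[1]=36 > 13: no swap
arr[2]=17 > 13: no swap
arr[3]=38 > 13: no swap
arr[4]=5 <= 13: swap with position 0, array becomes [5, 36, 17, 38, 27, 19, 32, 5, 13]
arr[5]=19 > 13: no swap
arr[6]=32 > 13: no swap
arr[7]=5 <= 13: swap with position 1, array becomes [5, 5, 17, 38, 27, 19, 32, 36, 13]

Place pivot at position 2: [5, 5, 13, 38, 27, 19, 32, 36, 17]
Pivot position: 2

After partitioning with pivot 13, the array becomes [5, 5, 13, 38, 27, 19, 32, 36, 17]. The pivot is placed at index 2. All elements to the left of the pivot are <= 13, and all elements to the right are > 13.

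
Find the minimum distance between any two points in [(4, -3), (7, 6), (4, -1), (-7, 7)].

Computing all pairwise distances among 4 points:

d((4, -3), (7, 6)) = 9.4868
d((4, -3), (4, -1)) = 2.0 <-- minimum
d((4, -3), (-7, 7)) = 14.8661
d((7, 6), (4, -1)) = 7.6158
d((7, 6), (-7, 7)) = 14.0357
d((4, -1), (-7, 7)) = 13.6015

Closest pair: (4, -3) and (4, -1) with distance 2.0

The closest pair is (4, -3) and (4, -1) with Euclidean distance 2.0. For 4 points, brute-force pairwise comparison is shown above. For large n, the divide-and-conquer algorithm (sort by x, recurse on halves, check the dividing strip) achieves O(n log n).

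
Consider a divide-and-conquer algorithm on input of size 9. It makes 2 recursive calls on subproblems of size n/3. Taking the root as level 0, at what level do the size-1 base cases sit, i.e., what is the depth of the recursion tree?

For divide and conquer with division factor 3:

Problem sizes at each level:
Level 0: 9
Level 1: 3
Level 2: 1

The root is level 0 and the size-1 base case is level 2 (the tree spans levels 0 through 2, i.e. 3 levels counting the root), so the depth is the number of divisions: log_3(9) = 2

The recursion tree depth is log_3(9) = 2. At each level, the problem size is divided by 3, so it takes 2 divisions to reduce to a base case of size 1. The algorithm makes 2 recursive calls at each level.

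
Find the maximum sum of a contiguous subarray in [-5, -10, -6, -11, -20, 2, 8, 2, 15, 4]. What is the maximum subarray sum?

Using Kadane's algorithm on [-5, -10, -6, -11, -20, 2, 8, 2, 15, 4]:

Scanning through the array:
Position 1 (value -10): max_ending_here = -10, max_so_far = -5
Position 2 (value -6): max_ending_here = -6, max_so_far = -5
Position 3 (value -11): max_ending_here = -11, max_so_far = -5
Position 4 (value -20): max_ending_here = -20, max_so_far = -5
Position 5 (value 2): max_ending_here = 2, max_so_far = 2
Position 6 (value 8): max_ending_here = 10, max_so_far = 10
Position 7 (value 2): max_ending_here = 12, max_so_far = 12
Position 8 (value 15): max_ending_here = 27, max_so_far = 27
Position 9 (value 4): max_ending_here = 31, max_so_far = 31

Maximum subarray: [2, 8, 2, 15, 4]
Maximum sum: 31

The maximum subarray is [2, 8, 2, 15, 4] with sum 31. This subarray runs from index 5 to index 9.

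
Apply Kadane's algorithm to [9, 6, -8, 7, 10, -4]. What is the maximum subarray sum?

Using Kadane's algorithm on [9, 6, -8, 7, 10, -4]:

Scanning through the array:
Position 1 (value 6): max_ending_here = 15, max_so_far = 15
Position 2 (value -8): max_ending_here = 7, max_so_far = 15
Position 3 (value 7): max_ending_here = 14, max_so_far = 15
Position 4 (value 10): max_ending_here = 24, max_so_far = 24
Position 5 (value -4): max_ending_here = 20, max_so_far = 24

Maximum subarray: [9, 6, -8, 7, 10]
Maximum sum: 24

The maximum subarray is [9, 6, -8, 7, 10] with sum 24. This subarray runs from index 0 to index 4.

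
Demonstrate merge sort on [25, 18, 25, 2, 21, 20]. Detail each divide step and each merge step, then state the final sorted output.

Merge sort trace:

Split: [25, 18, 25, 2, 21, 20] -> [25, 18, 25] and [2, 21, 20]
  Split: [25, 18, 25] -> [25] and [18, 25]
    Split: [18, 25] -> [18] and [25]
    Merge: [18] + [25] -> [18, 25]
  Merge: [25] + [18, 25] -> [18, 25, 25]
  Split: [2, 21, 20] -> [2] and [21, 20]
    Split: [21, 20] -> [21] and [20]
    Merge: [21] + [20] -> [20, 21]
  Merge: [2] + [20, 21] -> [2, 20, 21]
Merge: [18, 25, 25] + [2, 20, 21] -> [2, 18, 20, 21, 25, 25]

Final sorted array: [2, 18, 20, 21, 25, 25]

The merge sort proceeds by recursively splitting the array and merging sorted halves.
After all merges, the sorted array is [2, 18, 20, 21, 25, 25].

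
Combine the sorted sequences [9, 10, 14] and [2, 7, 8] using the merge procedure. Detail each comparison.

Merging process:

Compare 9 vs 2: take 2 from right. Merged: [2]
Compare 9 vs 7: take 7 from right. Merged: [2, 7]
Compare 9 vs 8: take 8 from right. Merged: [2, 7, 8]
Append remaining from left: [9, 10, 14]. Merged: [2, 7, 8, 9, 10, 14]

Final merged array: [2, 7, 8, 9, 10, 14]
Total comparisons: 3

The merged array is [2, 7, 8, 9, 10, 14], requiring 3 comparisons. The merge step runs in O(n) time where n is the total number of elements.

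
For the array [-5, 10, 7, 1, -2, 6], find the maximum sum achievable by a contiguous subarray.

Using Kadane's algorithm on [-5, 10, 7, 1, -2, 6]:

Scanning through the array:
Position 1 (value 10): max_ending_here = 10, max_so_far = 10
Position 2 (value 7): max_ending_here = 17, max_so_far = 17
Position 3 (value 1): max_ending_here = 18, max_so_far = 18
Position 4 (value -2): max_ending_here = 16, max_so_far = 18
Position 5 (value 6): max_ending_here = 22, max_so_far = 22

Maximum subarray: [10, 7, 1, -2, 6]
Maximum sum: 22

The maximum subarray is [10, 7, 1, -2, 6] with sum 22. This subarray runs from index 1 to index 5.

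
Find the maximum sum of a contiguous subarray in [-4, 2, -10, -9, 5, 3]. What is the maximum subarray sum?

Using Kadane's algorithm on [-4, 2, -10, -9, 5, 3]:

Scanning through the array:
Position 1 (value 2): max_ending_here = 2, max_so_far = 2
Position 2 (value -10): max_ending_here = -8, max_so_far = 2
Position 3 (value -9): max_ending_here = -9, max_so_far = 2
Position 4 (value 5): max_ending_here = 5, max_so_far = 5
Position 5 (value 3): max_ending_here = 8, max_so_far = 8

Maximum subarray: [5, 3]
Maximum sum: 8

The maximum subarray is [5, 3] with sum 8. This subarray runs from index 4 to index 5.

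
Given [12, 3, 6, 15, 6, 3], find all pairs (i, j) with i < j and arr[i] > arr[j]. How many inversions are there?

Finding inversions in [12, 3, 6, 15, 6, 3]:

(0, 1): arr[0]=12 > arr[1]=3
(0, 2): arr[0]=12 > arr[2]=6
(0, 4): arr[0]=12 > arr[4]=6
(0, 5): arr[0]=12 > arr[5]=3
(2, 5): arr[2]=6 > arr[5]=3
(3, 4): arr[3]=15 > arr[4]=6
(3, 5): arr[3]=15 > arr[5]=3
(4, 5): arr[4]=6 > arr[5]=3

Total inversions: 8

The array has 8 inversion(s): (0,1), (0,2), (0,4), (0,5), (2,5), (3,4), (3,5), (4,5). Each pair (i,j) satisfies i < j and arr[i] > arr[j].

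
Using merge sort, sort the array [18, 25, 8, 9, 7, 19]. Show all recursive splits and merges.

Merge sort trace:

Split: [18, 25, 8, 9, 7, 19] -> [18, 25, 8] and [9, 7, 19]
  Split: [18, 25, 8] -> [18] and [25, 8]
    Split: [25, 8] -> [25] and [8]
    Merge: [25] + [8] -> [8, 25]
  Merge: [18] + [8, 25] -> [8, 18, 25]
  Split: [9, 7, 19] -> [9] and [7, 19]
    Split: [7, 19] -> [7] and [19]
    Merge: [7] + [19] -> [7, 19]
  Merge: [9] + [7, 19] -> [7, 9, 19]
Merge: [8, 18, 25] + [7, 9, 19] -> [7, 8, 9, 18, 19, 25]

Final sorted array: [7, 8, 9, 18, 19, 25]

The merge sort proceeds by recursively splitting the array and merging sorted halves.
After all merges, the sorted array is [7, 8, 9, 18, 19, 25].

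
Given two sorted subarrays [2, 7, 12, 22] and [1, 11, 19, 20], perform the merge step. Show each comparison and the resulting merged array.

Merging process:

Compare 2 vs 1: take 1 from right. Merged: [1]
Compare 2 vs 11: take 2 from left. Merged: [1, 2]
Compare 7 vs 11: take 7 from left. Merged: [1, 2, 7]
Compare 12 vs 11: take 11 from right. Merged: [1, 2, 7, 11]
Compare 12 vs 19: take 12 from left. Merged: [1, 2, 7, 11, 12]
Compare 22 vs 19: take 19 from right. Merged: [1, 2, 7, 11, 12, 19]
Compare 22 vs 20: take 20 from right. Merged: [1, 2, 7, 11, 12, 19, 20]
Append remaining from left: [22]. Merged: [1, 2, 7, 11, 12, 19, 20, 22]

Final merged array: [1, 2, 7, 11, 12, 19, 20, 22]
Total comparisons: 7

The merged array is [1, 2, 7, 11, 12, 19, 20, 22], requiring 7 comparisons. The merge step runs in O(n) time where n is the total number of elements.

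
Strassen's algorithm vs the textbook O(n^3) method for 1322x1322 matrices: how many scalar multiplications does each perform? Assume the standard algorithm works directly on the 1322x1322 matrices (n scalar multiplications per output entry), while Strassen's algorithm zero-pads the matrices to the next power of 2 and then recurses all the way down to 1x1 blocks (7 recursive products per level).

Matrix multiplication for 1322x1322 matrices:

Strassen's algorithm requires power-of-2 dimensions. Pad 1322x1322 to 2048x2048 (next power of 2).

Standard algorithm: 1322^3 = 2310438248 multiplications
Strassen's algorithm: 7^(log2(2048)) = 7^11 = 1977326743 multiplications
Savings: 2310438248 - 1977326743 = 333111505 multiplications

Standard: 2310438248 multiplications (1322^3). Strassen: 1977326743 multiplications (7^11, after padding to 2048x2048). Strassen reduces 8 recursive multiplications to 7 at each level.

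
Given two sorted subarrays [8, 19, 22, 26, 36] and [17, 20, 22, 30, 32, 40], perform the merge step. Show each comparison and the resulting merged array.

Merging process:

Compare 8 vs 17: take 8 from left. Merged: [8]
Compare 19 vs 17: take 17 from right. Merged: [8, 17]
Compare 19 vs 20: take 19 from left. Merged: [8, 17, 19]
Compare 22 vs 20: take 20 from right. Merged: [8, 17, 19, 20]
Compare 22 vs 22: take 22 from left. Merged: [8, 17, 19, 20, 22]
Compare 26 vs 22: take 22 from right. Merged: [8, 17, 19, 20, 22, 22]
Compare 26 vs 30: take 26 from left. Merged: [8, 17, 19, 20, 22, 22, 26]
Compare 36 vs 30: take 30 from right. Merged: [8, 17, 19, 20, 22, 22, 26, 30]
Compare 36 vs 32: take 32 from right. Merged: [8, 17, 19, 20, 22, 22, 26, 30, 32]
Compare 36 vs 40: take 36 from left. Merged: [8, 17, 19, 20, 22, 22, 26, 30, 32, 36]
Append remaining from right: [40]. Merged: [8, 17, 19, 20, 22, 22, 26, 30, 32, 36, 40]

Final merged array: [8, 17, 19, 20, 22, 22, 26, 30, 32, 36, 40]
Total comparisons: 10

The merged array is [8, 17, 19, 20, 22, 22, 26, 30, 32, 36, 40], requiring 10 comparisons. The merge step runs in O(n) time where n is the total number of elements.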